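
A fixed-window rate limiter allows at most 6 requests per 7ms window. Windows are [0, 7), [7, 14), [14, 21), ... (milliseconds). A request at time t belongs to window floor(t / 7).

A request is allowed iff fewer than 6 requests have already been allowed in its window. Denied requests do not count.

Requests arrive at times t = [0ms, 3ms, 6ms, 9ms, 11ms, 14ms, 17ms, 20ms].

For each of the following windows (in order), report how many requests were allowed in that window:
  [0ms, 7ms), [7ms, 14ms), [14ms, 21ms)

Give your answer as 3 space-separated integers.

Processing requests:
  req#1 t=0ms (window 0): ALLOW
  req#2 t=3ms (window 0): ALLOW
  req#3 t=6ms (window 0): ALLOW
  req#4 t=9ms (window 1): ALLOW
  req#5 t=11ms (window 1): ALLOW
  req#6 t=14ms (window 2): ALLOW
  req#7 t=17ms (window 2): ALLOW
  req#8 t=20ms (window 2): ALLOW

Allowed counts by window: 3 2 3

Answer: 3 2 3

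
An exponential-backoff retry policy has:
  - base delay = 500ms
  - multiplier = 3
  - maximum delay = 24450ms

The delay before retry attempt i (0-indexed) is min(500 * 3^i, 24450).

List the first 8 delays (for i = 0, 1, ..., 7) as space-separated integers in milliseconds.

Answer: 500 1500 4500 13500 24450 24450 24450 24450

Derivation:
Computing each delay:
  i=0: min(500*3^0, 24450) = 500
  i=1: min(500*3^1, 24450) = 1500
  i=2: min(500*3^2, 24450) = 4500
  i=3: min(500*3^3, 24450) = 13500
  i=4: min(500*3^4, 24450) = 24450
  i=5: min(500*3^5, 24450) = 24450
  i=6: min(500*3^6, 24450) = 24450
  i=7: min(500*3^7, 24450) = 24450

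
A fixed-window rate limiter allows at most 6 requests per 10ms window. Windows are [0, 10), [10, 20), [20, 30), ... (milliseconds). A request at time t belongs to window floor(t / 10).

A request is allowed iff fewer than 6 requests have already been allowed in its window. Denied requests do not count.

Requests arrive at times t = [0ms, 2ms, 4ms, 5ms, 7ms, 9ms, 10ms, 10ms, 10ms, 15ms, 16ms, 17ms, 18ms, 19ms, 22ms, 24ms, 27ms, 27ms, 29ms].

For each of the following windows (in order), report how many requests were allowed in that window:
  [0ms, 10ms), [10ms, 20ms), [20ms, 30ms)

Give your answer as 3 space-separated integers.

Processing requests:
  req#1 t=0ms (window 0): ALLOW
  req#2 t=2ms (window 0): ALLOW
  req#3 t=4ms (window 0): ALLOW
  req#4 t=5ms (window 0): ALLOW
  req#5 t=7ms (window 0): ALLOW
  req#6 t=9ms (window 0): ALLOW
  req#7 t=10ms (window 1): ALLOW
  req#8 t=10ms (window 1): ALLOW
  req#9 t=10ms (window 1): ALLOW
  req#10 t=15ms (window 1): ALLOW
  req#11 t=16ms (window 1): ALLOW
  req#12 t=17ms (window 1): ALLOW
  req#13 t=18ms (window 1): DENY
  req#14 t=19ms (window 1): DENY
  req#15 t=22ms (window 2): ALLOW
  req#16 t=24ms (window 2): ALLOW
  req#17 t=27ms (window 2): ALLOW
  req#18 t=27ms (window 2): ALLOW
  req#19 t=29ms (window 2): ALLOW

Allowed counts by window: 6 6 5

Answer: 6 6 5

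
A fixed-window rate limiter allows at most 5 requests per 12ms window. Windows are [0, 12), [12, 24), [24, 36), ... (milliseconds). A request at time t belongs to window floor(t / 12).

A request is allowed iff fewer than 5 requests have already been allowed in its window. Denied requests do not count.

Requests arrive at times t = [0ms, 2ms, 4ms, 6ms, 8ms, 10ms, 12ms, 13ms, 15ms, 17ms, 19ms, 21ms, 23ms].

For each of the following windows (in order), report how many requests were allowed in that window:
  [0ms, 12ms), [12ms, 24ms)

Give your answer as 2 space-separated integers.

Processing requests:
  req#1 t=0ms (window 0): ALLOW
  req#2 t=2ms (window 0): ALLOW
  req#3 t=4ms (window 0): ALLOW
  req#4 t=6ms (window 0): ALLOW
  req#5 t=8ms (window 0): ALLOW
  req#6 t=10ms (window 0): DENY
  req#7 t=12ms (window 1): ALLOW
  req#8 t=13ms (window 1): ALLOW
  req#9 t=15ms (window 1): ALLOW
  req#10 t=17ms (window 1): ALLOW
  req#11 t=19ms (window 1): ALLOW
  req#12 t=21ms (window 1): DENY
  req#13 t=23ms (window 1): DENY

Allowed counts by window: 5 5

Answer: 5 5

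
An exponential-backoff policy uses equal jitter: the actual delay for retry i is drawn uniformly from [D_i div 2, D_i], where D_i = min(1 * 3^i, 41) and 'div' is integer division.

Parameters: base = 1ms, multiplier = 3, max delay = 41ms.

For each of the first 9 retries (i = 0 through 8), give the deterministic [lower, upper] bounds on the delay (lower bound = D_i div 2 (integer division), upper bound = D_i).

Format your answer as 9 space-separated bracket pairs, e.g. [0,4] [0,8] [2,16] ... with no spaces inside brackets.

Answer: [0,1] [1,3] [4,9] [13,27] [20,41] [20,41] [20,41] [20,41] [20,41]

Derivation:
Computing bounds per retry:
  i=0: D_i=min(1*3^0,41)=1, bounds=[0,1]
  i=1: D_i=min(1*3^1,41)=3, bounds=[1,3]
  i=2: D_i=min(1*3^2,41)=9, bounds=[4,9]
  i=3: D_i=min(1*3^3,41)=27, bounds=[13,27]
  i=4: D_i=min(1*3^4,41)=41, bounds=[20,41]
  i=5: D_i=min(1*3^5,41)=41, bounds=[20,41]
  i=6: D_i=min(1*3^6,41)=41, bounds=[20,41]
  i=7: D_i=min(1*3^7,41)=41, bounds=[20,41]
  i=8: D_i=min(1*3^8,41)=41, bounds=[20,41]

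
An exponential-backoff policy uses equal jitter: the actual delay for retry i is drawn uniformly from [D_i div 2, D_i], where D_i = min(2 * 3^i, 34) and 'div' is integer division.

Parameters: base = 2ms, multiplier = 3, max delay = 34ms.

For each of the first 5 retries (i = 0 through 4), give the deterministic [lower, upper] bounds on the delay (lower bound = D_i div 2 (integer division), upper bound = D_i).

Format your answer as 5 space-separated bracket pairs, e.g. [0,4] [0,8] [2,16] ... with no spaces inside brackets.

Computing bounds per retry:
  i=0: D_i=min(2*3^0,34)=2, bounds=[1,2]
  i=1: D_i=min(2*3^1,34)=6, bounds=[3,6]
  i=2: D_i=min(2*3^2,34)=18, bounds=[9,18]
  i=3: D_i=min(2*3^3,34)=34, bounds=[17,34]
  i=4: D_i=min(2*3^4,34)=34, bounds=[17,34]

Answer: [1,2] [3,6] [9,18] [17,34] [17,34]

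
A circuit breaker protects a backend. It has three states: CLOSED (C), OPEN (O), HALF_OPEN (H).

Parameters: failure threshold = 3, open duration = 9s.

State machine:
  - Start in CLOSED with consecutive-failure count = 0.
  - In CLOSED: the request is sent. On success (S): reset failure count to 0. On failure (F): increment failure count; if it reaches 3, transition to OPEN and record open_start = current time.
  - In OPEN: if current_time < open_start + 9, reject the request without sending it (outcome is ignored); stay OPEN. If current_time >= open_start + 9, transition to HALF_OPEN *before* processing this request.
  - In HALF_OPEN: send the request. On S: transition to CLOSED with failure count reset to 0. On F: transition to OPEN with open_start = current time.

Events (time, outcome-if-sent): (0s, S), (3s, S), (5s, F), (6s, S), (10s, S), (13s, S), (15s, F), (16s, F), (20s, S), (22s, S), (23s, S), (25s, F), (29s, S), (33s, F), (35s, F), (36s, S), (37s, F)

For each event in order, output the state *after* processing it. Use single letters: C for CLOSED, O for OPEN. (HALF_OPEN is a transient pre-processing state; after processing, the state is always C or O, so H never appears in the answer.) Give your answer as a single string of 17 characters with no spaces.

State after each event:
  event#1 t=0s outcome=S: state=CLOSED
  event#2 t=3s outcome=S: state=CLOSED
  event#3 t=5s outcome=F: state=CLOSED
  event#4 t=6s outcome=S: state=CLOSED
  event#5 t=10s outcome=S: state=CLOSED
  event#6 t=13s outcome=S: state=CLOSED
  event#7 t=15s outcome=F: state=CLOSED
  event#8 t=16s outcome=F: state=CLOSED
  event#9 t=20s outcome=S: state=CLOSED
  event#10 t=22s outcome=S: state=CLOSED
  event#11 t=23s outcome=S: state=CLOSED
  event#12 t=25s outcome=F: state=CLOSED
  event#13 t=29s outcome=S: state=CLOSED
  event#14 t=33s outcome=F: state=CLOSED
  event#15 t=35s outcome=F: state=CLOSED
  event#16 t=36s outcome=S: state=CLOSED
  event#17 t=37s outcome=F: state=CLOSED

Answer: CCCCCCCCCCCCCCCCC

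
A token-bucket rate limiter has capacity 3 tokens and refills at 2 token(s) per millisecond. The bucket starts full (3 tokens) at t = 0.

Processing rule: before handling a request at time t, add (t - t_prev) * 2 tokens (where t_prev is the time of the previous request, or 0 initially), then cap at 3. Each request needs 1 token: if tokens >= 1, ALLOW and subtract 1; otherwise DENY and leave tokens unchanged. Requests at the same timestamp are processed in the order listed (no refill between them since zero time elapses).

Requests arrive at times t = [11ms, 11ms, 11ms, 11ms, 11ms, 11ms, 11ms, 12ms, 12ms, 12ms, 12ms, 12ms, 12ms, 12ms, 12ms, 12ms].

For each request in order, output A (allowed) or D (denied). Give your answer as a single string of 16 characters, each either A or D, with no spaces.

Simulating step by step:
  req#1 t=11ms: ALLOW
  req#2 t=11ms: ALLOW
  req#3 t=11ms: ALLOW
  req#4 t=11ms: DENY
  req#5 t=11ms: DENY
  req#6 t=11ms: DENY
  req#7 t=11ms: DENY
  req#8 t=12ms: ALLOW
  req#9 t=12ms: ALLOW
  req#10 t=12ms: DENY
  req#11 t=12ms: DENY
  req#12 t=12ms: DENY
  req#13 t=12ms: DENY
  req#14 t=12ms: DENY
  req#15 t=12ms: DENY
  req#16 t=12ms: DENY

Answer: AAADDDDAADDDDDDD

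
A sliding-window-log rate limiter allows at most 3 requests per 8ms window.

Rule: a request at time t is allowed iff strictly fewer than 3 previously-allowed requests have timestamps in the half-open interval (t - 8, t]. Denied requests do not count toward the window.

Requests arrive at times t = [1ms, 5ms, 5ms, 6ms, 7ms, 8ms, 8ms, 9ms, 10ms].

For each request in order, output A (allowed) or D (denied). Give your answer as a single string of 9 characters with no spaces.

Tracking allowed requests in the window:
  req#1 t=1ms: ALLOW
  req#2 t=5ms: ALLOW
  req#3 t=5ms: ALLOW
  req#4 t=6ms: DENY
  req#5 t=7ms: DENY
  req#6 t=8ms: DENY
  req#7 t=8ms: DENY
  req#8 t=9ms: ALLOW
  req#9 t=10ms: DENY

Answer: AAADDDDAD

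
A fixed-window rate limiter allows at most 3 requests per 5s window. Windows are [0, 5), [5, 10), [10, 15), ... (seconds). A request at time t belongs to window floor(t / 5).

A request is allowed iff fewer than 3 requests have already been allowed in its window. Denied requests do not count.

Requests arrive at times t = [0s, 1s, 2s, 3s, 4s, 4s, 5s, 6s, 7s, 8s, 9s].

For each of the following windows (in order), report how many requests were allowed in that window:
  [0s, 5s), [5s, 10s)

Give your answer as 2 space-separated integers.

Answer: 3 3

Derivation:
Processing requests:
  req#1 t=0s (window 0): ALLOW
  req#2 t=1s (window 0): ALLOW
  req#3 t=2s (window 0): ALLOW
  req#4 t=3s (window 0): DENY
  req#5 t=4s (window 0): DENY
  req#6 t=4s (window 0): DENY
  req#7 t=5s (window 1): ALLOW
  req#8 t=6s (window 1): ALLOW
  req#9 t=7s (window 1): ALLOW
  req#10 t=8s (window 1): DENY
  req#11 t=9s (window 1): DENY

Allowed counts by window: 3 3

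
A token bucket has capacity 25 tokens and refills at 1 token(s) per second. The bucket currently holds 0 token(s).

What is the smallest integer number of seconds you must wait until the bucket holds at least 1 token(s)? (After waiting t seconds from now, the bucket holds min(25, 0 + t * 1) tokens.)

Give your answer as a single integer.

Answer: 1

Derivation:
Need 0 + t * 1 >= 1, so t >= 1/1.
Smallest integer t = ceil(1/1) = 1.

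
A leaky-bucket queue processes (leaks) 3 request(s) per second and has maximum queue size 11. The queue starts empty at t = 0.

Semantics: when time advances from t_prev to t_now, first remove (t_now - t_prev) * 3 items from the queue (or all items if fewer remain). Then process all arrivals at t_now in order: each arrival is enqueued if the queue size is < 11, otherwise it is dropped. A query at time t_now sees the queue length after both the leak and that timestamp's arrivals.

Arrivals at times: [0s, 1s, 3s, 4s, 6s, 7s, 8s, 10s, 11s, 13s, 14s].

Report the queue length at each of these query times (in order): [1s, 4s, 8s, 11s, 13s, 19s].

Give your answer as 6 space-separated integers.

Answer: 1 1 1 1 1 0

Derivation:
Queue lengths at query times:
  query t=1s: backlog = 1
  query t=4s: backlog = 1
  query t=8s: backlog = 1
  query t=11s: backlog = 1
  query t=13s: backlog = 1
  query t=19s: backlog = 0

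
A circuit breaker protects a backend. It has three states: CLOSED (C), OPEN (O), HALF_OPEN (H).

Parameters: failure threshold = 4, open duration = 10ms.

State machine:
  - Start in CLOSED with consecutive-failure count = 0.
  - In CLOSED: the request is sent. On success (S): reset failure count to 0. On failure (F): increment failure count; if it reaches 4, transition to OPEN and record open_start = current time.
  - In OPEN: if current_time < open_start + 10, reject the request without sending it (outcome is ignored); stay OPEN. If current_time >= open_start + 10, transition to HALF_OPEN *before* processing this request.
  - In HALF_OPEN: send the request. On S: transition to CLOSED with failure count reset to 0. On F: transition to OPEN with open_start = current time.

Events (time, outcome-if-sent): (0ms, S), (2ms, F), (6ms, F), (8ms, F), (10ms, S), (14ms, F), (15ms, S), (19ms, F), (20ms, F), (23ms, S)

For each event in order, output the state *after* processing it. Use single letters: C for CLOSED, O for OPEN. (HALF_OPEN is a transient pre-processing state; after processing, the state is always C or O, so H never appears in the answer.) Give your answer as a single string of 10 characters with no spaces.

Answer: CCCCCCCCCC

Derivation:
State after each event:
  event#1 t=0ms outcome=S: state=CLOSED
  event#2 t=2ms outcome=F: state=CLOSED
  event#3 t=6ms outcome=F: state=CLOSED
  event#4 t=8ms outcome=F: state=CLOSED
  event#5 t=10ms outcome=S: state=CLOSED
  event#6 t=14ms outcome=F: state=CLOSED
  event#7 t=15ms outcome=S: state=CLOSED
  event#8 t=19ms outcome=F: state=CLOSED
  event#9 t=20ms outcome=F: state=CLOSED
  event#10 t=23ms outcome=S: state=CLOSED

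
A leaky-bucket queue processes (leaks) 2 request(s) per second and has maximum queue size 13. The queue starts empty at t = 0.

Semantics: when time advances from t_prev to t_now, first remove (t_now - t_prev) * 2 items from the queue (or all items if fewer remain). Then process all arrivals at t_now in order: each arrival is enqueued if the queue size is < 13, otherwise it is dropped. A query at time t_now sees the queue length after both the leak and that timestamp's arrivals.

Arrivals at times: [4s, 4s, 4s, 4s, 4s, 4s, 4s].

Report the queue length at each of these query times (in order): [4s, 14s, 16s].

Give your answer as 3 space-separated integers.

Answer: 7 0 0

Derivation:
Queue lengths at query times:
  query t=4s: backlog = 7
  query t=14s: backlog = 0
  query t=16s: backlog = 0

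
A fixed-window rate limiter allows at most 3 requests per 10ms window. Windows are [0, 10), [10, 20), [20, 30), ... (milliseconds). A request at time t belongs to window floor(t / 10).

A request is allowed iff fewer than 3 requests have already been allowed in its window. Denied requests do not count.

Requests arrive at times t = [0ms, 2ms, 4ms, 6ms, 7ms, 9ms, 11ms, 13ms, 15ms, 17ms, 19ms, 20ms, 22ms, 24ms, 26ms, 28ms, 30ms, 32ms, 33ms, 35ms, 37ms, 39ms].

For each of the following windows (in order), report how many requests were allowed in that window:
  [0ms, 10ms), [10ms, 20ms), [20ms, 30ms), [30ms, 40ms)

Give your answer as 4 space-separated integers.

Answer: 3 3 3 3

Derivation:
Processing requests:
  req#1 t=0ms (window 0): ALLOW
  req#2 t=2ms (window 0): ALLOW
  req#3 t=4ms (window 0): ALLOW
  req#4 t=6ms (window 0): DENY
  req#5 t=7ms (window 0): DENY
  req#6 t=9ms (window 0): DENY
  req#7 t=11ms (window 1): ALLOW
  req#8 t=13ms (window 1): ALLOW
  req#9 t=15ms (window 1): ALLOW
  req#10 t=17ms (window 1): DENY
  req#11 t=19ms (window 1): DENY
  req#12 t=20ms (window 2): ALLOW
  req#13 t=22ms (window 2): ALLOW
  req#14 t=24ms (window 2): ALLOW
  req#15 t=26ms (window 2): DENY
  req#16 t=28ms (window 2): DENY
  req#17 t=30ms (window 3): ALLOW
  req#18 t=32ms (window 3): ALLOW
  req#19 t=33ms (window 3): ALLOW
  req#20 t=35ms (window 3): DENY
  req#21 t=37ms (window 3): DENY
  req#22 t=39ms (window 3): DENY

Allowed counts by window: 3 3 3 3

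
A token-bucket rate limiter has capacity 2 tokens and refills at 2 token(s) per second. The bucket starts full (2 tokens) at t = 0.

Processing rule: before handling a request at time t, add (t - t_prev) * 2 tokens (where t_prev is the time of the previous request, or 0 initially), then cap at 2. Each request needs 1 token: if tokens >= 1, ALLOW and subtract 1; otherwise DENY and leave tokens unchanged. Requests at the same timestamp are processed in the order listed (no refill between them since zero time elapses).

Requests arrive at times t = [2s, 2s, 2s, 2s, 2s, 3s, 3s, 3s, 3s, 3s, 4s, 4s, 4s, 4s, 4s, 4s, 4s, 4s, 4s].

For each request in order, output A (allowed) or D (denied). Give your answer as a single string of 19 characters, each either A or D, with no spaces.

Simulating step by step:
  req#1 t=2s: ALLOW
  req#2 t=2s: ALLOW
  req#3 t=2s: DENY
  req#4 t=2s: DENY
  req#5 t=2s: DENY
  req#6 t=3s: ALLOW
  req#7 t=3s: ALLOW
  req#8 t=3s: DENY
  req#9 t=3s: DENY
  req#10 t=3s: DENY
  req#11 t=4s: ALLOW
  req#12 t=4s: ALLOW
  req#13 t=4s: DENY
  req#14 t=4s: DENY
  req#15 t=4s: DENY
  req#16 t=4s: DENY
  req#17 t=4s: DENY
  req#18 t=4s: DENY
  req#19 t=4s: DENY

Answer: AADDDAADDDAADDDDDDD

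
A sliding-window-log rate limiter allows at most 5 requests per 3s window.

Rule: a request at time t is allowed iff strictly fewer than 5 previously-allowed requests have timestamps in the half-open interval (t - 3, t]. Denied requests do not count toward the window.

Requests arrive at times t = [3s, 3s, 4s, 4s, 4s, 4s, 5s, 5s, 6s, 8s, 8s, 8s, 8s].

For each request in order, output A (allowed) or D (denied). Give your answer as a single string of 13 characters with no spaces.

Answer: AAAAADDDAAAAA

Derivation:
Tracking allowed requests in the window:
  req#1 t=3s: ALLOW
  req#2 t=3s: ALLOW
  req#3 t=4s: ALLOW
  req#4 t=4s: ALLOW
  req#5 t=4s: ALLOW
  req#6 t=4s: DENY
  req#7 t=5s: DENY
  req#8 t=5s: DENY
  req#9 t=6s: ALLOW
  req#10 t=8s: ALLOW
  req#11 t=8s: ALLOW
  req#12 t=8s: ALLOW
  req#13 t=8s: ALLOW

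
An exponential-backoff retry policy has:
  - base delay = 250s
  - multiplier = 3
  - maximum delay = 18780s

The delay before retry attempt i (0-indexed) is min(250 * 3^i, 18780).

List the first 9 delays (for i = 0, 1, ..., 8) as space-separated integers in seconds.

Answer: 250 750 2250 6750 18780 18780 18780 18780 18780

Derivation:
Computing each delay:
  i=0: min(250*3^0, 18780) = 250
  i=1: min(250*3^1, 18780) = 750
  i=2: min(250*3^2, 18780) = 2250
  i=3: min(250*3^3, 18780) = 6750
  i=4: min(250*3^4, 18780) = 18780
  i=5: min(250*3^5, 18780) = 18780
  i=6: min(250*3^6, 18780) = 18780
  i=7: min(250*3^7, 18780) = 18780
  i=8: min(250*3^8, 18780) = 18780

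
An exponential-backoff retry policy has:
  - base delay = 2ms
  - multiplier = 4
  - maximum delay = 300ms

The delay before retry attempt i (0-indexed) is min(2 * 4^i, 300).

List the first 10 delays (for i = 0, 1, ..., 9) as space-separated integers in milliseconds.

Answer: 2 8 32 128 300 300 300 300 300 300

Derivation:
Computing each delay:
  i=0: min(2*4^0, 300) = 2
  i=1: min(2*4^1, 300) = 8
  i=2: min(2*4^2, 300) = 32
  i=3: min(2*4^3, 300) = 128
  i=4: min(2*4^4, 300) = 300
  i=5: min(2*4^5, 300) = 300
  i=6: min(2*4^6, 300) = 300
  i=7: min(2*4^7, 300) = 300
  i=8: min(2*4^8, 300) = 300
  i=9: min(2*4^9, 300) = 300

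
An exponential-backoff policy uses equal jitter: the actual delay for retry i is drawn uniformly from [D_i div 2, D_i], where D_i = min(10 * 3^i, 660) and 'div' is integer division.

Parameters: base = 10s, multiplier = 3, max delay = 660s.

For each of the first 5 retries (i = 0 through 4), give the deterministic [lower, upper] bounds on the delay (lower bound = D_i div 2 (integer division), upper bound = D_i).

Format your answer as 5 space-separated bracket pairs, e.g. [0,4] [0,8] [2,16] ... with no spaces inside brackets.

Answer: [5,10] [15,30] [45,90] [135,270] [330,660]

Derivation:
Computing bounds per retry:
  i=0: D_i=min(10*3^0,660)=10, bounds=[5,10]
  i=1: D_i=min(10*3^1,660)=30, bounds=[15,30]
  i=2: D_i=min(10*3^2,660)=90, bounds=[45,90]
  i=3: D_i=min(10*3^3,660)=270, bounds=[135,270]
  i=4: D_i=min(10*3^4,660)=660, bounds=[330,660]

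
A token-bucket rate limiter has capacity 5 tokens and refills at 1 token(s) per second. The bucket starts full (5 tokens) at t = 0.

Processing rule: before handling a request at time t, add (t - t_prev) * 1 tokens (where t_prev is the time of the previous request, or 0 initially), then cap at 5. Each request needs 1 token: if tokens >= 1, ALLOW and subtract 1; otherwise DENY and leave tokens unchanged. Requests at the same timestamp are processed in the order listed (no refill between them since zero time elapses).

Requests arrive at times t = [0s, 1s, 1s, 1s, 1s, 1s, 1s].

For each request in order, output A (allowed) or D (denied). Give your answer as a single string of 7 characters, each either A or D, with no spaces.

Answer: AAAAAAD

Derivation:
Simulating step by step:
  req#1 t=0s: ALLOW
  req#2 t=1s: ALLOW
  req#3 t=1s: ALLOW
  req#4 t=1s: ALLOW
  req#5 t=1s: ALLOW
  req#6 t=1s: ALLOW
  req#7 t=1s: DENY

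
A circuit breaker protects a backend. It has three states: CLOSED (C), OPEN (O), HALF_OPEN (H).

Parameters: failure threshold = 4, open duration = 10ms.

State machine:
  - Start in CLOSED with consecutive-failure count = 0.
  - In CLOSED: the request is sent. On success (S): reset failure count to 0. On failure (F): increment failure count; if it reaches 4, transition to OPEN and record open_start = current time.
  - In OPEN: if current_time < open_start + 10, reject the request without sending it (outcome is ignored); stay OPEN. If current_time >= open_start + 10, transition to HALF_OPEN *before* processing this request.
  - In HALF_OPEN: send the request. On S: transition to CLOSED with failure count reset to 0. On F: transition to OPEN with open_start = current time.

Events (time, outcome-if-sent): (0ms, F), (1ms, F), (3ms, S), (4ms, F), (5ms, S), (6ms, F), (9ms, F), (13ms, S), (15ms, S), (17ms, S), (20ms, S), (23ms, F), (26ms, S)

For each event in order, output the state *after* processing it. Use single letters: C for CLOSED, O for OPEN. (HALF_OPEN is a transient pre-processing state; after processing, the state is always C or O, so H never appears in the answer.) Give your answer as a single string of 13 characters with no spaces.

State after each event:
  event#1 t=0ms outcome=F: state=CLOSED
  event#2 t=1ms outcome=F: state=CLOSED
  event#3 t=3ms outcome=S: state=CLOSED
  event#4 t=4ms outcome=F: state=CLOSED
  event#5 t=5ms outcome=S: state=CLOSED
  event#6 t=6ms outcome=F: state=CLOSED
  event#7 t=9ms outcome=F: state=CLOSED
  event#8 t=13ms outcome=S: state=CLOSED
  event#9 t=15ms outcome=S: state=CLOSED
  event#10 t=17ms outcome=S: state=CLOSED
  event#11 t=20ms outcome=S: state=CLOSED
  event#12 t=23ms outcome=F: state=CLOSED
  event#13 t=26ms outcome=S: state=CLOSED

Answer: CCCCCCCCCCCCC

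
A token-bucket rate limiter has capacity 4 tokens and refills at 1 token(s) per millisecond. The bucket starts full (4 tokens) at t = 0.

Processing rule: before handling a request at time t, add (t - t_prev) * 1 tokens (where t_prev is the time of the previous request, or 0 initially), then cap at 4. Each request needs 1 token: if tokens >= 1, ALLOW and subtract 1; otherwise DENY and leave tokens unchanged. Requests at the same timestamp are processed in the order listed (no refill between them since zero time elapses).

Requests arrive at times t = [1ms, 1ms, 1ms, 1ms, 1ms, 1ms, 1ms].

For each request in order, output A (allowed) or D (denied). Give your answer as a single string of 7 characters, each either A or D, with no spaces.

Answer: AAAADDD

Derivation:
Simulating step by step:
  req#1 t=1ms: ALLOW
  req#2 t=1ms: ALLOW
  req#3 t=1ms: ALLOW
  req#4 t=1ms: ALLOW
  req#5 t=1ms: DENY
  req#6 t=1ms: DENY
  req#7 t=1ms: DENY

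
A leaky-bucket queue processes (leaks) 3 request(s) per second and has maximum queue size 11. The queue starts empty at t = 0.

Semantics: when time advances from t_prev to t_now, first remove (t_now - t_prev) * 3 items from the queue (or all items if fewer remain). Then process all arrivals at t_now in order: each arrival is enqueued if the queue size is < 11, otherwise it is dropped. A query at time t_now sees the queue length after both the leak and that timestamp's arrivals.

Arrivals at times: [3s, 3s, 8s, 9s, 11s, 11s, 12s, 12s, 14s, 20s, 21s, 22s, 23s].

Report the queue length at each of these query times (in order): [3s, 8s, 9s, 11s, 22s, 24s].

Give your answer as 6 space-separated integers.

Queue lengths at query times:
  query t=3s: backlog = 2
  query t=8s: backlog = 1
  query t=9s: backlog = 1
  query t=11s: backlog = 2
  query t=22s: backlog = 1
  query t=24s: backlog = 0

Answer: 2 1 1 2 1 0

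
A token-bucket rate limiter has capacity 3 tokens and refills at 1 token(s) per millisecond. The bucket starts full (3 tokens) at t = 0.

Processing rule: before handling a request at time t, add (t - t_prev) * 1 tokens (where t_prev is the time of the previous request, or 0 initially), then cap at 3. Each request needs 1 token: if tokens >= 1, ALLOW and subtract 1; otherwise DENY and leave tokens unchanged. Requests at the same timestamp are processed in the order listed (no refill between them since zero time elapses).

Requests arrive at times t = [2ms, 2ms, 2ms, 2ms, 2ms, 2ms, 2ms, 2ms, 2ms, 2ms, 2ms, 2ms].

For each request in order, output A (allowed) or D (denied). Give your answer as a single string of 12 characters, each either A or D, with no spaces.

Answer: AAADDDDDDDDD

Derivation:
Simulating step by step:
  req#1 t=2ms: ALLOW
  req#2 t=2ms: ALLOW
  req#3 t=2ms: ALLOW
  req#4 t=2ms: DENY
  req#5 t=2ms: DENY
  req#6 t=2ms: DENY
  req#7 t=2ms: DENY
  req#8 t=2ms: DENY
  req#9 t=2ms: DENY
  req#10 t=2ms: DENY
  req#11 t=2ms: DENY
  req#12 t=2ms: DENY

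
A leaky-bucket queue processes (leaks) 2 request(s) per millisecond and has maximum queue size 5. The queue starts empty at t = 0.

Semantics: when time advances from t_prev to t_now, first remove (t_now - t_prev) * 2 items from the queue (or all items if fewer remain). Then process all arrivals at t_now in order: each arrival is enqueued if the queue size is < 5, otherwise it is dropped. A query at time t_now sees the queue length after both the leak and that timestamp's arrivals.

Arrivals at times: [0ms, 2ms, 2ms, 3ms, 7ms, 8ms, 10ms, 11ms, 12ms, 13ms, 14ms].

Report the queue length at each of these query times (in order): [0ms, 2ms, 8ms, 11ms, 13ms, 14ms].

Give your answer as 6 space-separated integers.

Answer: 1 2 1 1 1 1

Derivation:
Queue lengths at query times:
  query t=0ms: backlog = 1
  query t=2ms: backlog = 2
  query t=8ms: backlog = 1
  query t=11ms: backlog = 1
  query t=13ms: backlog = 1
  query t=14ms: backlog = 1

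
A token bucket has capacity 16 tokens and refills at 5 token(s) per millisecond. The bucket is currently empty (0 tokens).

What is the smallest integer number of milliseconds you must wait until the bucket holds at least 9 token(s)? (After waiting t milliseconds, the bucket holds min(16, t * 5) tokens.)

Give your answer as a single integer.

Answer: 2

Derivation:
Need t * 5 >= 9, so t >= 9/5.
Smallest integer t = ceil(9/5) = 2.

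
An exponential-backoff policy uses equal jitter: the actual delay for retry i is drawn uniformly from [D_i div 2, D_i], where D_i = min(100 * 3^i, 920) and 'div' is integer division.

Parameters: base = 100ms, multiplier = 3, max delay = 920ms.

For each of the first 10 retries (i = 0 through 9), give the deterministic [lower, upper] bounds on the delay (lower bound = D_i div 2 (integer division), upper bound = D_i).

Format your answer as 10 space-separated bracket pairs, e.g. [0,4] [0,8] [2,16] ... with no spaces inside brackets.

Computing bounds per retry:
  i=0: D_i=min(100*3^0,920)=100, bounds=[50,100]
  i=1: D_i=min(100*3^1,920)=300, bounds=[150,300]
  i=2: D_i=min(100*3^2,920)=900, bounds=[450,900]
  i=3: D_i=min(100*3^3,920)=920, bounds=[460,920]
  i=4: D_i=min(100*3^4,920)=920, bounds=[460,920]
  i=5: D_i=min(100*3^5,920)=920, bounds=[460,920]
  i=6: D_i=min(100*3^6,920)=920, bounds=[460,920]
  i=7: D_i=min(100*3^7,920)=920, bounds=[460,920]
  i=8: D_i=min(100*3^8,920)=920, bounds=[460,920]
  i=9: D_i=min(100*3^9,920)=920, bounds=[460,920]

Answer: [50,100] [150,300] [450,900] [460,920] [460,920] [460,920] [460,920] [460,920] [460,920] [460,920]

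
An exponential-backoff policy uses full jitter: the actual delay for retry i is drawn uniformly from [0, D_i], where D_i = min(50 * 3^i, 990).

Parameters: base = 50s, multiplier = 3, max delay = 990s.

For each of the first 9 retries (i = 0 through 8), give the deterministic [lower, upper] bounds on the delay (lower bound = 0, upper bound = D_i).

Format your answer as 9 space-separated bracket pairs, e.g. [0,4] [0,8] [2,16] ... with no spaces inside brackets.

Answer: [0,50] [0,150] [0,450] [0,990] [0,990] [0,990] [0,990] [0,990] [0,990]

Derivation:
Computing bounds per retry:
  i=0: D_i=min(50*3^0,990)=50, bounds=[0,50]
  i=1: D_i=min(50*3^1,990)=150, bounds=[0,150]
  i=2: D_i=min(50*3^2,990)=450, bounds=[0,450]
  i=3: D_i=min(50*3^3,990)=990, bounds=[0,990]
  i=4: D_i=min(50*3^4,990)=990, bounds=[0,990]
  i=5: D_i=min(50*3^5,990)=990, bounds=[0,990]
  i=6: D_i=min(50*3^6,990)=990, bounds=[0,990]
  i=7: D_i=min(50*3^7,990)=990, bounds=[0,990]
  i=8: D_i=min(50*3^8,990)=990, bounds=[0,990]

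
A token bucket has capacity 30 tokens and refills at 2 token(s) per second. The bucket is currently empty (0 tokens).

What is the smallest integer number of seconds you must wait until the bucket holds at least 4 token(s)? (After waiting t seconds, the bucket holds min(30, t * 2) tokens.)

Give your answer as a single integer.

Need t * 2 >= 4, so t >= 4/2.
Smallest integer t = ceil(4/2) = 2.

Answer: 2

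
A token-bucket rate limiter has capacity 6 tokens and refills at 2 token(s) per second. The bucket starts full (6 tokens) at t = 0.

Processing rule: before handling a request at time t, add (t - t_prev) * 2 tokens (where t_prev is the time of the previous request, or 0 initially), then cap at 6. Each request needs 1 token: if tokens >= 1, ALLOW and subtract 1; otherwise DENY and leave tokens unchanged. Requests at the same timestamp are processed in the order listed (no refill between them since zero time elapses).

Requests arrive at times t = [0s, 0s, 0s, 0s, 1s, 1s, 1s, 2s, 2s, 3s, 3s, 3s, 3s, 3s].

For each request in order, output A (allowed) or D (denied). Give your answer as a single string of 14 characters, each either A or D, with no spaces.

Simulating step by step:
  req#1 t=0s: ALLOW
  req#2 t=0s: ALLOW
  req#3 t=0s: ALLOW
  req#4 t=0s: ALLOW
  req#5 t=1s: ALLOW
  req#6 t=1s: ALLOW
  req#7 t=1s: ALLOW
  req#8 t=2s: ALLOW
  req#9 t=2s: ALLOW
  req#10 t=3s: ALLOW
  req#11 t=3s: ALLOW
  req#12 t=3s: ALLOW
  req#13 t=3s: DENY
  req#14 t=3s: DENY

Answer: AAAAAAAAAAAADD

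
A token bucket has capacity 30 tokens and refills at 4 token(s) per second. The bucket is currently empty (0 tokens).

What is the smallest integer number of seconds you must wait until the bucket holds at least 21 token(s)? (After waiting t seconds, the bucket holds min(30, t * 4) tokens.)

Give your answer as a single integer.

Need t * 4 >= 21, so t >= 21/4.
Smallest integer t = ceil(21/4) = 6.

Answer: 6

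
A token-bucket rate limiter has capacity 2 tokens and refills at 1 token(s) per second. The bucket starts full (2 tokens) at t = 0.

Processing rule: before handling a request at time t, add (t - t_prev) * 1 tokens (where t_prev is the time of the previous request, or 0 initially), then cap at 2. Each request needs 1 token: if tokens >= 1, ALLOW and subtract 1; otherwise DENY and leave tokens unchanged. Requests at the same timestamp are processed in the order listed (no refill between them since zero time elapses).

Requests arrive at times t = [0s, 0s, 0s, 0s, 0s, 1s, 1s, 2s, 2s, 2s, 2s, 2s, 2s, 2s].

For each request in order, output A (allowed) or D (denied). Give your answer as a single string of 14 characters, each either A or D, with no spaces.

Answer: AADDDADADDDDDD

Derivation:
Simulating step by step:
  req#1 t=0s: ALLOW
  req#2 t=0s: ALLOW
  req#3 t=0s: DENY
  req#4 t=0s: DENY
  req#5 t=0s: DENY
  req#6 t=1s: ALLOW
  req#7 t=1s: DENY
  req#8 t=2s: ALLOW
  req#9 t=2s: DENY
  req#10 t=2s: DENY
  req#11 t=2s: DENY
  req#12 t=2s: DENY
  req#13 t=2s: DENY
  req#14 t=2s: DENY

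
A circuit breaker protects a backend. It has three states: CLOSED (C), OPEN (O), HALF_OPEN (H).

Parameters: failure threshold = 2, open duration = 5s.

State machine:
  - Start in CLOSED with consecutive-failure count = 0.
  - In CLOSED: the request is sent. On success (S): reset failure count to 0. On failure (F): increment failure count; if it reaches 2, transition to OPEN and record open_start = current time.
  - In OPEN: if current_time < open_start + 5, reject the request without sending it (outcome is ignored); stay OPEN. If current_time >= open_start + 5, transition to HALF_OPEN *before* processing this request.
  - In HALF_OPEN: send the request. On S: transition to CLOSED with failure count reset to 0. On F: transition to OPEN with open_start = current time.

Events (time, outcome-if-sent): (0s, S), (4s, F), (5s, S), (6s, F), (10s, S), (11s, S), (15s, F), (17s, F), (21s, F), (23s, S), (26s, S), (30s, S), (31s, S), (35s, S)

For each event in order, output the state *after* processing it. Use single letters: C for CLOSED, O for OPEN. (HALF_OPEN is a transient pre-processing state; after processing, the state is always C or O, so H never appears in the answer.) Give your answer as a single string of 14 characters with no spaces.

State after each event:
  event#1 t=0s outcome=S: state=CLOSED
  event#2 t=4s outcome=F: state=CLOSED
  event#3 t=5s outcome=S: state=CLOSED
  event#4 t=6s outcome=F: state=CLOSED
  event#5 t=10s outcome=S: state=CLOSED
  event#6 t=11s outcome=S: state=CLOSED
  event#7 t=15s outcome=F: state=CLOSED
  event#8 t=17s outcome=F: state=OPEN
  event#9 t=21s outcome=F: state=OPEN
  event#10 t=23s outcome=S: state=CLOSED
  event#11 t=26s outcome=S: state=CLOSED
  event#12 t=30s outcome=S: state=CLOSED
  event#13 t=31s outcome=S: state=CLOSED
  event#14 t=35s outcome=S: state=CLOSED

Answer: CCCCCCCOOCCCCC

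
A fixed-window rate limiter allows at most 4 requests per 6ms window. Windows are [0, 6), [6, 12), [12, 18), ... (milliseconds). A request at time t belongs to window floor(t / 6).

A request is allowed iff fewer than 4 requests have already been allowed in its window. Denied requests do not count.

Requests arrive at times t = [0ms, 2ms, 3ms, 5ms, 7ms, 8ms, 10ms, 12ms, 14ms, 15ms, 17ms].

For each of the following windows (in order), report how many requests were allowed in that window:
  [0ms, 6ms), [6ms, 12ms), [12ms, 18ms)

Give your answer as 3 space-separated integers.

Answer: 4 3 4

Derivation:
Processing requests:
  req#1 t=0ms (window 0): ALLOW
  req#2 t=2ms (window 0): ALLOW
  req#3 t=3ms (window 0): ALLOW
  req#4 t=5ms (window 0): ALLOW
  req#5 t=7ms (window 1): ALLOW
  req#6 t=8ms (window 1): ALLOW
  req#7 t=10ms (window 1): ALLOW
  req#8 t=12ms (window 2): ALLOW
  req#9 t=14ms (window 2): ALLOW
  req#10 t=15ms (window 2): ALLOW
  req#11 t=17ms (window 2): ALLOW

Allowed counts by window: 4 3 4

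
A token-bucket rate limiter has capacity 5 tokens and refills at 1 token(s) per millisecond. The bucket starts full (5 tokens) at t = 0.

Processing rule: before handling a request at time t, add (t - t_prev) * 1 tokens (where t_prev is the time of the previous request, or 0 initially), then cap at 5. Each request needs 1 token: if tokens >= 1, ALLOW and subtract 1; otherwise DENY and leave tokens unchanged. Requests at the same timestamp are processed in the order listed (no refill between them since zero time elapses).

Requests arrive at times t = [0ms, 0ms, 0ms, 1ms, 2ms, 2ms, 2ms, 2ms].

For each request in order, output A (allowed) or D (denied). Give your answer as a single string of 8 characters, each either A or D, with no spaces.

Simulating step by step:
  req#1 t=0ms: ALLOW
  req#2 t=0ms: ALLOW
  req#3 t=0ms: ALLOW
  req#4 t=1ms: ALLOW
  req#5 t=2ms: ALLOW
  req#6 t=2ms: ALLOW
  req#7 t=2ms: ALLOW
  req#8 t=2ms: DENY

Answer: AAAAAAAD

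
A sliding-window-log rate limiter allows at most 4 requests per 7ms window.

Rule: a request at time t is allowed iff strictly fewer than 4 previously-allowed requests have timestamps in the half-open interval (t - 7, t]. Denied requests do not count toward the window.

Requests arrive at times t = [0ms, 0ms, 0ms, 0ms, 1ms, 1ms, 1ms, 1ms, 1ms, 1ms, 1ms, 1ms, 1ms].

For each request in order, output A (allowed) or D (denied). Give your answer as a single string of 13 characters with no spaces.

Tracking allowed requests in the window:
  req#1 t=0ms: ALLOW
  req#2 t=0ms: ALLOW
  req#3 t=0ms: ALLOW
  req#4 t=0ms: ALLOW
  req#5 t=1ms: DENY
  req#6 t=1ms: DENY
  req#7 t=1ms: DENY
  req#8 t=1ms: DENY
  req#9 t=1ms: DENY
  req#10 t=1ms: DENY
  req#11 t=1ms: DENY
  req#12 t=1ms: DENY
  req#13 t=1ms: DENY

Answer: AAAADDDDDDDDD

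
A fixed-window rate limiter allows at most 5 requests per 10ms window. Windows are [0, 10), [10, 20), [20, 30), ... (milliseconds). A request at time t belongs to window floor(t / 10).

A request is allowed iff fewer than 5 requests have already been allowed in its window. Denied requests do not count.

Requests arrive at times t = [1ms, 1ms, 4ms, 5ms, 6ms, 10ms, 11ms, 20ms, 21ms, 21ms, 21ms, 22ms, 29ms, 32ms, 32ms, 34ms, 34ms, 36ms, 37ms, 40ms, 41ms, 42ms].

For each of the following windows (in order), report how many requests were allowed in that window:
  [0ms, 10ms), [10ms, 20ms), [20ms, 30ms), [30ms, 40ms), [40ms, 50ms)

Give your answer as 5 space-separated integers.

Processing requests:
  req#1 t=1ms (window 0): ALLOW
  req#2 t=1ms (window 0): ALLOW
  req#3 t=4ms (window 0): ALLOW
  req#4 t=5ms (window 0): ALLOW
  req#5 t=6ms (window 0): ALLOW
  req#6 t=10ms (window 1): ALLOW
  req#7 t=11ms (window 1): ALLOW
  req#8 t=20ms (window 2): ALLOW
  req#9 t=21ms (window 2): ALLOW
  req#10 t=21ms (window 2): ALLOW
  req#11 t=21ms (window 2): ALLOW
  req#12 t=22ms (window 2): ALLOW
  req#13 t=29ms (window 2): DENY
  req#14 t=32ms (window 3): ALLOW
  req#15 t=32ms (window 3): ALLOW
  req#16 t=34ms (window 3): ALLOW
  req#17 t=34ms (window 3): ALLOW
  req#18 t=36ms (window 3): ALLOW
  req#19 t=37ms (window 3): DENY
  req#20 t=40ms (window 4): ALLOW
  req#21 t=41ms (window 4): ALLOW
  req#22 t=42ms (window 4): ALLOW

Allowed counts by window: 5 2 5 5 3

Answer: 5 2 5 5 3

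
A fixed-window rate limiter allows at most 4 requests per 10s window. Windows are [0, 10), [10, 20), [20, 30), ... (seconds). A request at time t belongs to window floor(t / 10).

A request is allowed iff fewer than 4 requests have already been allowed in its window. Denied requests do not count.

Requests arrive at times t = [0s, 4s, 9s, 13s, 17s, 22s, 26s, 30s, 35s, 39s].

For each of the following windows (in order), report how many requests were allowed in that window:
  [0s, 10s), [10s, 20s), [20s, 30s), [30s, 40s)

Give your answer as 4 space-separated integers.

Answer: 3 2 2 3

Derivation:
Processing requests:
  req#1 t=0s (window 0): ALLOW
  req#2 t=4s (window 0): ALLOW
  req#3 t=9s (window 0): ALLOW
  req#4 t=13s (window 1): ALLOW
  req#5 t=17s (window 1): ALLOW
  req#6 t=22s (window 2): ALLOW
  req#7 t=26s (window 2): ALLOW
  req#8 t=30s (window 3): ALLOW
  req#9 t=35s (window 3): ALLOW
  req#10 t=39s (window 3): ALLOW

Allowed counts by window: 3 2 2 3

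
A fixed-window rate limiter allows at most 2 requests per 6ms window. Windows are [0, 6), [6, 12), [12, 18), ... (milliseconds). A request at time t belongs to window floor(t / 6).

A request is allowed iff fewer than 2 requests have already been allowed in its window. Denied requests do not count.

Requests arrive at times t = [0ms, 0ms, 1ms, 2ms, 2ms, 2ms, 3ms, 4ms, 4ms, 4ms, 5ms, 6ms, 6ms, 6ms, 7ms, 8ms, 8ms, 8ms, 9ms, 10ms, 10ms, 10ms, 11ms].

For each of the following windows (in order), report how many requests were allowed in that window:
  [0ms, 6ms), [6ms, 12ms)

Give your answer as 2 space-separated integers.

Processing requests:
  req#1 t=0ms (window 0): ALLOW
  req#2 t=0ms (window 0): ALLOW
  req#3 t=1ms (window 0): DENY
  req#4 t=2ms (window 0): DENY
  req#5 t=2ms (window 0): DENY
  req#6 t=2ms (window 0): DENY
  req#7 t=3ms (window 0): DENY
  req#8 t=4ms (window 0): DENY
  req#9 t=4ms (window 0): DENY
  req#10 t=4ms (window 0): DENY
  req#11 t=5ms (window 0): DENY
  req#12 t=6ms (window 1): ALLOW
  req#13 t=6ms (window 1): ALLOW
  req#14 t=6ms (window 1): DENY
  req#15 t=7ms (window 1): DENY
  req#16 t=8ms (window 1): DENY
  req#17 t=8ms (window 1): DENY
  req#18 t=8ms (window 1): DENY
  req#19 t=9ms (window 1): DENY
  req#20 t=10ms (window 1): DENY
  req#21 t=10ms (window 1): DENY
  req#22 t=10ms (window 1): DENY
  req#23 t=11ms (window 1): DENY

Allowed counts by window: 2 2

Answer: 2 2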